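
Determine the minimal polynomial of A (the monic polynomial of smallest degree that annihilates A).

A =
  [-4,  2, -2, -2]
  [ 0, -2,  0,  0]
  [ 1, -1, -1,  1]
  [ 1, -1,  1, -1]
x^2 + 4*x + 4

The characteristic polynomial is χ_A(x) = (x + 2)^4, so the eigenvalues are known. The minimal polynomial is
  m_A(x) = Π_λ (x − λ)^{k_λ}
where k_λ is the size of the *largest* Jordan block for λ (equivalently, the smallest k with (A − λI)^k v = 0 for every generalised eigenvector v of λ).

  λ = -2: largest Jordan block has size 2, contributing (x + 2)^2

So m_A(x) = (x + 2)^2 = x^2 + 4*x + 4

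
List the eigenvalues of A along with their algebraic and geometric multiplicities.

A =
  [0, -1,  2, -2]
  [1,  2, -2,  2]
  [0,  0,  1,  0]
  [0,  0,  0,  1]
λ = 1: alg = 4, geom = 3

Step 1 — factor the characteristic polynomial to read off the algebraic multiplicities:
  χ_A(x) = (x - 1)^4

Step 2 — compute geometric multiplicities via the rank-nullity identity g(λ) = n − rank(A − λI):
  rank(A − (1)·I) = 1, so dim ker(A − (1)·I) = n − 1 = 3

Summary:
  λ = 1: algebraic multiplicity = 4, geometric multiplicity = 3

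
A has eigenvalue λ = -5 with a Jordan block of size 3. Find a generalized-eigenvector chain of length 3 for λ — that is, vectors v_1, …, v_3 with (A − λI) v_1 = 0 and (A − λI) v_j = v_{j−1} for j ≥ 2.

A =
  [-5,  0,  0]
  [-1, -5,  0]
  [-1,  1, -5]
A Jordan chain for λ = -5 of length 3:
v_1 = (0, 0, -1)ᵀ
v_2 = (0, -1, -1)ᵀ
v_3 = (1, 0, 0)ᵀ

Let N = A − (-5)·I. We want v_3 with N^3 v_3 = 0 but N^2 v_3 ≠ 0; then v_{j-1} := N · v_j for j = 3, …, 2.

Pick v_3 = (1, 0, 0)ᵀ.
Then v_2 = N · v_3 = (0, -1, -1)ᵀ.
Then v_1 = N · v_2 = (0, 0, -1)ᵀ.

Sanity check: (A − (-5)·I) v_1 = (0, 0, 0)ᵀ = 0. ✓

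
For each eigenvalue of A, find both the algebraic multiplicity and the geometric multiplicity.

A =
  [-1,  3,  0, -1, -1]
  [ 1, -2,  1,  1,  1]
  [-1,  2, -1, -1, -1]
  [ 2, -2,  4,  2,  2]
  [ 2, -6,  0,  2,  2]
λ = 0: alg = 5, geom = 3

Step 1 — factor the characteristic polynomial to read off the algebraic multiplicities:
  χ_A(x) = x^5

Step 2 — compute geometric multiplicities via the rank-nullity identity g(λ) = n − rank(A − λI):
  rank(A − (0)·I) = 2, so dim ker(A − (0)·I) = n − 2 = 3

Summary:
  λ = 0: algebraic multiplicity = 5, geometric multiplicity = 3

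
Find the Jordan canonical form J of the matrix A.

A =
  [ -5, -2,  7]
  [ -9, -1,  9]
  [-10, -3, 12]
J_3(2)

The characteristic polynomial is
  det(x·I − A) = x^3 - 6*x^2 + 12*x - 8 = (x - 2)^3

Eigenvalues and multiplicities (the geometric multiplicity of λ is n − rank(A − λI), which equals the number of Jordan blocks for λ):
  λ = 2: algebraic multiplicity = 3, geometric multiplicity = 1

Determining the block sizes for each eigenvalue:
  λ = 2: one block (gm = 1), so the single block has size am = 3 → block sizes [3]

Assembling the blocks gives a Jordan form
J =
  [2, 1, 0]
  [0, 2, 1]
  [0, 0, 2]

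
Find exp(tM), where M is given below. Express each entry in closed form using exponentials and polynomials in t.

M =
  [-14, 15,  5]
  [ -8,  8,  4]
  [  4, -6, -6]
e^{tM} =
  [-10*t*exp(-4*t) + exp(-4*t), 15*t*exp(-4*t), 5*t*exp(-4*t)]
  [-8*t*exp(-4*t), 12*t*exp(-4*t) + exp(-4*t), 4*t*exp(-4*t)]
  [4*t*exp(-4*t), -6*t*exp(-4*t), -2*t*exp(-4*t) + exp(-4*t)]

Strategy: write M = P · J · P⁻¹ where J is a Jordan canonical form, so e^{tM} = P · e^{tJ} · P⁻¹, and e^{tJ} can be computed block-by-block.

M has Jordan form
J =
  [-4,  1,  0]
  [ 0, -4,  0]
  [ 0,  0, -4]
(up to reordering of blocks).

Per-block formulas:
  For a 1×1 block at λ = -4: exp(t · [-4]) = [e^(-4t)].
  For a 2×2 Jordan block J_2(-4): exp(t · J_2(-4)) = e^(-4t)·(I + t·N), where N is the 2×2 nilpotent shift.

After assembling e^{tJ} and conjugating by P, we get:

e^{tM} =
  [-10*t*exp(-4*t) + exp(-4*t), 15*t*exp(-4*t), 5*t*exp(-4*t)]
  [-8*t*exp(-4*t), 12*t*exp(-4*t) + exp(-4*t), 4*t*exp(-4*t)]
  [4*t*exp(-4*t), -6*t*exp(-4*t), -2*t*exp(-4*t) + exp(-4*t)]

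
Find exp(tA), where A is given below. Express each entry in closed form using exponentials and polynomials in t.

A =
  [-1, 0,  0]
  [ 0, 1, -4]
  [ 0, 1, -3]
e^{tA} =
  [exp(-t), 0, 0]
  [0, 2*t*exp(-t) + exp(-t), -4*t*exp(-t)]
  [0, t*exp(-t), -2*t*exp(-t) + exp(-t)]

Strategy: write A = P · J · P⁻¹ where J is a Jordan canonical form, so e^{tA} = P · e^{tJ} · P⁻¹, and e^{tJ} can be computed block-by-block.

A has Jordan form
J =
  [-1,  1,  0]
  [ 0, -1,  0]
  [ 0,  0, -1]
(up to reordering of blocks).

Per-block formulas:
  For a 1×1 block at λ = -1: exp(t · [-1]) = [e^(-1t)].
  For a 2×2 Jordan block J_2(-1): exp(t · J_2(-1)) = e^(-1t)·(I + t·N), where N is the 2×2 nilpotent shift.

After assembling e^{tJ} and conjugating by P, we get:

e^{tA} =
  [exp(-t), 0, 0]
  [0, 2*t*exp(-t) + exp(-t), -4*t*exp(-t)]
  [0, t*exp(-t), -2*t*exp(-t) + exp(-t)]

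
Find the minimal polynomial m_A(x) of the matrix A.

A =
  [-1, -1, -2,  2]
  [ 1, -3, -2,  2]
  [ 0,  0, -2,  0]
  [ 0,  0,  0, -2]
x^2 + 4*x + 4

The characteristic polynomial is χ_A(x) = (x + 2)^4, so the eigenvalues are known. The minimal polynomial is
  m_A(x) = Π_λ (x − λ)^{k_λ}
where k_λ is the size of the *largest* Jordan block for λ (equivalently, the smallest k with (A − λI)^k v = 0 for every generalised eigenvector v of λ).

  λ = -2: largest Jordan block has size 2, contributing (x + 2)^2

So m_A(x) = (x + 2)^2 = x^2 + 4*x + 4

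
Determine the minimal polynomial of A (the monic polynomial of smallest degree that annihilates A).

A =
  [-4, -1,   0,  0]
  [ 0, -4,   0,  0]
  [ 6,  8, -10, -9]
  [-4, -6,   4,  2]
x^2 + 8*x + 16

The characteristic polynomial is χ_A(x) = (x + 4)^4, so the eigenvalues are known. The minimal polynomial is
  m_A(x) = Π_λ (x − λ)^{k_λ}
where k_λ is the size of the *largest* Jordan block for λ (equivalently, the smallest k with (A − λI)^k v = 0 for every generalised eigenvector v of λ).

  λ = -4: largest Jordan block has size 2, contributing (x + 4)^2

So m_A(x) = (x + 4)^2 = x^2 + 8*x + 16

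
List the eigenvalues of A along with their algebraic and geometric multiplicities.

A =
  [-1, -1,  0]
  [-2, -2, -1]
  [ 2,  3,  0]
λ = -1: alg = 3, geom = 1

Step 1 — factor the characteristic polynomial to read off the algebraic multiplicities:
  χ_A(x) = (x + 1)^3

Step 2 — compute geometric multiplicities via the rank-nullity identity g(λ) = n − rank(A − λI):
  rank(A − (-1)·I) = 2, so dim ker(A − (-1)·I) = n − 2 = 1

Summary:
  λ = -1: algebraic multiplicity = 3, geometric multiplicity = 1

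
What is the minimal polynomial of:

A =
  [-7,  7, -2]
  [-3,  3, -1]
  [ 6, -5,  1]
x^3 + 3*x^2 + 3*x + 1

The characteristic polynomial is χ_A(x) = (x + 1)^3, so the eigenvalues are known. The minimal polynomial is
  m_A(x) = Π_λ (x − λ)^{k_λ}
where k_λ is the size of the *largest* Jordan block for λ (equivalently, the smallest k with (A − λI)^k v = 0 for every generalised eigenvector v of λ).

  λ = -1: largest Jordan block has size 3, contributing (x + 1)^3

So m_A(x) = (x + 1)^3 = x^3 + 3*x^2 + 3*x + 1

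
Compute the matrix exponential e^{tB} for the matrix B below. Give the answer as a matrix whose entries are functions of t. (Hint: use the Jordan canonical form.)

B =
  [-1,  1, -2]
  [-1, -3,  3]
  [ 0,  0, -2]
e^{tB} =
  [t*exp(-2*t) + exp(-2*t), t*exp(-2*t), t^2*exp(-2*t)/2 - 2*t*exp(-2*t)]
  [-t*exp(-2*t), -t*exp(-2*t) + exp(-2*t), -t^2*exp(-2*t)/2 + 3*t*exp(-2*t)]
  [0, 0, exp(-2*t)]

Strategy: write B = P · J · P⁻¹ where J is a Jordan canonical form, so e^{tB} = P · e^{tJ} · P⁻¹, and e^{tJ} can be computed block-by-block.

B has Jordan form
J =
  [-2,  1,  0]
  [ 0, -2,  1]
  [ 0,  0, -2]
(up to reordering of blocks).

Per-block formulas:
  For a 3×3 Jordan block J_3(-2): exp(t · J_3(-2)) = e^(-2t)·(I + t·N + (t^2/2)·N^2), where N is the 3×3 nilpotent shift.

After assembling e^{tJ} and conjugating by P, we get:

e^{tB} =
  [t*exp(-2*t) + exp(-2*t), t*exp(-2*t), t^2*exp(-2*t)/2 - 2*t*exp(-2*t)]
  [-t*exp(-2*t), -t*exp(-2*t) + exp(-2*t), -t^2*exp(-2*t)/2 + 3*t*exp(-2*t)]
  [0, 0, exp(-2*t)]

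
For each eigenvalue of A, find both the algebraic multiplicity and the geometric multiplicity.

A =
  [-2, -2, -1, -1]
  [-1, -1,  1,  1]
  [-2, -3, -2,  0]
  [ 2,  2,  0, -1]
λ = -3: alg = 1, geom = 1; λ = -1: alg = 3, geom = 1

Step 1 — factor the characteristic polynomial to read off the algebraic multiplicities:
  χ_A(x) = (x + 1)^3*(x + 3)

Step 2 — compute geometric multiplicities via the rank-nullity identity g(λ) = n − rank(A − λI):
  rank(A − (-3)·I) = 3, so dim ker(A − (-3)·I) = n − 3 = 1
  rank(A − (-1)·I) = 3, so dim ker(A − (-1)·I) = n − 3 = 1

Summary:
  λ = -3: algebraic multiplicity = 1, geometric multiplicity = 1
  λ = -1: algebraic multiplicity = 3, geometric multiplicity = 1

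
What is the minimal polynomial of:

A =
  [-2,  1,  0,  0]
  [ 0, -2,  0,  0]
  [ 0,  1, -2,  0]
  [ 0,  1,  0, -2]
x^2 + 4*x + 4

The characteristic polynomial is χ_A(x) = (x + 2)^4, so the eigenvalues are known. The minimal polynomial is
  m_A(x) = Π_λ (x − λ)^{k_λ}
where k_λ is the size of the *largest* Jordan block for λ (equivalently, the smallest k with (A − λI)^k v = 0 for every generalised eigenvector v of λ).

  λ = -2: largest Jordan block has size 2, contributing (x + 2)^2

So m_A(x) = (x + 2)^2 = x^2 + 4*x + 4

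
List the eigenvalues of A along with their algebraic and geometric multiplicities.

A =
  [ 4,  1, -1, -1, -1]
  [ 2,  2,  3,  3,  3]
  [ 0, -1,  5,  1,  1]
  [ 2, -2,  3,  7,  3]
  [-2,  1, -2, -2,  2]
λ = 4: alg = 5, geom = 3

Step 1 — factor the characteristic polynomial to read off the algebraic multiplicities:
  χ_A(x) = (x - 4)^5

Step 2 — compute geometric multiplicities via the rank-nullity identity g(λ) = n − rank(A − λI):
  rank(A − (4)·I) = 2, so dim ker(A − (4)·I) = n − 2 = 3

Summary:
  λ = 4: algebraic multiplicity = 5, geometric multiplicity = 3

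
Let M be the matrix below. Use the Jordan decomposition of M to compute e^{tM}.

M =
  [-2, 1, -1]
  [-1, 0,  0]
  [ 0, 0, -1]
e^{tM} =
  [-t*exp(-t) + exp(-t), t*exp(-t), t^2*exp(-t)/2 - t*exp(-t)]
  [-t*exp(-t), t*exp(-t) + exp(-t), t^2*exp(-t)/2]
  [0, 0, exp(-t)]

Strategy: write M = P · J · P⁻¹ where J is a Jordan canonical form, so e^{tM} = P · e^{tJ} · P⁻¹, and e^{tJ} can be computed block-by-block.

M has Jordan form
J =
  [-1,  1,  0]
  [ 0, -1,  1]
  [ 0,  0, -1]
(up to reordering of blocks).

Per-block formulas:
  For a 3×3 Jordan block J_3(-1): exp(t · J_3(-1)) = e^(-1t)·(I + t·N + (t^2/2)·N^2), where N is the 3×3 nilpotent shift.

After assembling e^{tJ} and conjugating by P, we get:

e^{tM} =
  [-t*exp(-t) + exp(-t), t*exp(-t), t^2*exp(-t)/2 - t*exp(-t)]
  [-t*exp(-t), t*exp(-t) + exp(-t), t^2*exp(-t)/2]
  [0, 0, exp(-t)]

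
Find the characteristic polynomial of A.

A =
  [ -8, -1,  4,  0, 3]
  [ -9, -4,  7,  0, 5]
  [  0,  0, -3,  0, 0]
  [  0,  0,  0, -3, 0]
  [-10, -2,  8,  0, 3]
x^5 + 15*x^4 + 90*x^3 + 270*x^2 + 405*x + 243

Expanding det(x·I − A) (e.g. by cofactor expansion or by noting that A is similar to its Jordan form J, which has the same characteristic polynomial as A) gives
  χ_A(x) = x^5 + 15*x^4 + 90*x^3 + 270*x^2 + 405*x + 243
which factors as (x + 3)^5. The eigenvalues (with algebraic multiplicities) are λ = -3 with multiplicity 5.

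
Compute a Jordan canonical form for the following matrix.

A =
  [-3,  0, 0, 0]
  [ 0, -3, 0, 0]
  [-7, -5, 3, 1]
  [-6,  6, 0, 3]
J_1(-3) ⊕ J_1(-3) ⊕ J_2(3)

The characteristic polynomial is
  det(x·I − A) = x^4 - 18*x^2 + 81 = (x - 3)^2*(x + 3)^2

Eigenvalues and multiplicities (the geometric multiplicity of λ is n − rank(A − λI), which equals the number of Jordan blocks for λ):
  λ = -3: algebraic multiplicity = 2, geometric multiplicity = 2
  λ = 3: algebraic multiplicity = 2, geometric multiplicity = 1

Determining the block sizes for each eigenvalue:
  λ = -3: gm = am = 2, so every block has size 1 → block sizes [1, 1]
  λ = 3: one block (gm = 1), so the single block has size am = 2 → block sizes [2]

Assembling the blocks gives a Jordan form
J =
  [-3,  0, 0, 0]
  [ 0, -3, 0, 0]
  [ 0,  0, 3, 1]
  [ 0,  0, 0, 3]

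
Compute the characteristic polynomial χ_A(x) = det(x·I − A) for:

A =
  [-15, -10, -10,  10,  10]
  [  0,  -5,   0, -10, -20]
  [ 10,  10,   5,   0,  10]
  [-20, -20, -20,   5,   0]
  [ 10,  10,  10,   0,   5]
x^5 + 5*x^4 - 50*x^3 - 250*x^2 + 625*x + 3125

Expanding det(x·I − A) (e.g. by cofactor expansion or by noting that A is similar to its Jordan form J, which has the same characteristic polynomial as A) gives
  χ_A(x) = x^5 + 5*x^4 - 50*x^3 - 250*x^2 + 625*x + 3125
which factors as (x - 5)^2*(x + 5)^3. The eigenvalues (with algebraic multiplicities) are λ = -5 with multiplicity 3, λ = 5 with multiplicity 2.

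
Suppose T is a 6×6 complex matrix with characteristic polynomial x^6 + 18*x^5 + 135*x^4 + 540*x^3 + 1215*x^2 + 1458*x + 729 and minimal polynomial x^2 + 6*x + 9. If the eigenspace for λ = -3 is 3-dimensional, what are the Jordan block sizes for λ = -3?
Block sizes for λ = -3: [2, 2, 2]

Step 1 — from the characteristic polynomial, algebraic multiplicity of λ = -3 is 6. From dim ker(T − (-3)·I) = 3, there are exactly 3 Jordan blocks for λ = -3.
Step 2 — from the minimal polynomial, the factor (x + 3)^2 tells us the largest block for λ = -3 has size 2.
Step 3 — with total size 6, 3 blocks, and largest block 2, the block sizes (in nonincreasing order) are [2, 2, 2].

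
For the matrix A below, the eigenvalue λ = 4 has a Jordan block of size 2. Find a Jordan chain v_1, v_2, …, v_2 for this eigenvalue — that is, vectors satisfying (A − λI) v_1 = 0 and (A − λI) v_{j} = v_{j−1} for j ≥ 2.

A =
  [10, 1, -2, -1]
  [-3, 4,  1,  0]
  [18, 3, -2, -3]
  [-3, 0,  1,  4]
A Jordan chain for λ = 4 of length 2:
v_1 = (6, -3, 18, -3)ᵀ
v_2 = (1, 0, 0, 0)ᵀ

Let N = A − (4)·I. We want v_2 with N^2 v_2 = 0 but N^1 v_2 ≠ 0; then v_{j-1} := N · v_j for j = 2, …, 2.

Pick v_2 = (1, 0, 0, 0)ᵀ.
Then v_1 = N · v_2 = (6, -3, 18, -3)ᵀ.

Sanity check: (A − (4)·I) v_1 = (0, 0, 0, 0)ᵀ = 0. ✓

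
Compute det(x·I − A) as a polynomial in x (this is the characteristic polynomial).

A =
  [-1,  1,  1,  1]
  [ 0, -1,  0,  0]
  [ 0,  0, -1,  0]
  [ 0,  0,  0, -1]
x^4 + 4*x^3 + 6*x^2 + 4*x + 1

Expanding det(x·I − A) (e.g. by cofactor expansion or by noting that A is similar to its Jordan form J, which has the same characteristic polynomial as A) gives
  χ_A(x) = x^4 + 4*x^3 + 6*x^2 + 4*x + 1
which factors as (x + 1)^4. The eigenvalues (with algebraic multiplicities) are λ = -1 with multiplicity 4.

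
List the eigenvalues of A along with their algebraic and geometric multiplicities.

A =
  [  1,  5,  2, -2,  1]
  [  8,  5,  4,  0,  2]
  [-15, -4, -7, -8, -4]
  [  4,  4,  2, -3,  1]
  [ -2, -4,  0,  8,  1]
λ = -3: alg = 2, geom = 1; λ = 1: alg = 3, geom = 1

Step 1 — factor the characteristic polynomial to read off the algebraic multiplicities:
  χ_A(x) = (x - 1)^3*(x + 3)^2

Step 2 — compute geometric multiplicities via the rank-nullity identity g(λ) = n − rank(A − λI):
  rank(A − (-3)·I) = 4, so dim ker(A − (-3)·I) = n − 4 = 1
  rank(A − (1)·I) = 4, so dim ker(A − (1)·I) = n − 4 = 1

Summary:
  λ = -3: algebraic multiplicity = 2, geometric multiplicity = 1
  λ = 1: algebraic multiplicity = 3, geometric multiplicity = 1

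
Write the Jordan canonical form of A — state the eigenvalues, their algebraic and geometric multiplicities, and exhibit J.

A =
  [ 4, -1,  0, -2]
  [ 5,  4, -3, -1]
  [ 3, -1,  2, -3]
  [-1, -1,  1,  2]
J_3(3) ⊕ J_1(3)

The characteristic polynomial is
  det(x·I − A) = x^4 - 12*x^3 + 54*x^2 - 108*x + 81 = (x - 3)^4

Eigenvalues and multiplicities (the geometric multiplicity of λ is n − rank(A − λI), which equals the number of Jordan blocks for λ):
  λ = 3: algebraic multiplicity = 4, geometric multiplicity = 2

Determining the block sizes for each eigenvalue:
  λ = 3: with am = 4 and gm = 2, the partition is not yet determined (e.g. several partitions of 4 into 2 parts exist). Let N = A − (3)·I. Computing rank(N^1) = 2, rank(N^2) = 1, rank(N^3) = 0; the number of blocks of size ≥ j is rank(N^{j−1}) − rank(N^j), giving [2, 1, 1]. So we have 1 block(s) of size 3, 1 block(s) of size 1 → block sizes [3, 1]

Assembling the blocks gives a Jordan form
J =
  [3, 1, 0, 0]
  [0, 3, 1, 0]
  [0, 0, 3, 0]
  [0, 0, 0, 3]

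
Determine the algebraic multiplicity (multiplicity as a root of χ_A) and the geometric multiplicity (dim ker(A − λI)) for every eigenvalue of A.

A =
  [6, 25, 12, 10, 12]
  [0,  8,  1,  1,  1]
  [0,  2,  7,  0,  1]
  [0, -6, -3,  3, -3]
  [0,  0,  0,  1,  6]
λ = 6: alg = 5, geom = 2

Step 1 — factor the characteristic polynomial to read off the algebraic multiplicities:
  χ_A(x) = (x - 6)^5

Step 2 — compute geometric multiplicities via the rank-nullity identity g(λ) = n − rank(A − λI):
  rank(A − (6)·I) = 3, so dim ker(A − (6)·I) = n − 3 = 2

Summary:
  λ = 6: algebraic multiplicity = 5, geometric multiplicity = 2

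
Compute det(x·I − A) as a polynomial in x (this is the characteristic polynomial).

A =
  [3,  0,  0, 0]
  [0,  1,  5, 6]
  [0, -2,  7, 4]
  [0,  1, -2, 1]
x^4 - 12*x^3 + 54*x^2 - 108*x + 81

Expanding det(x·I − A) (e.g. by cofactor expansion or by noting that A is similar to its Jordan form J, which has the same characteristic polynomial as A) gives
  χ_A(x) = x^4 - 12*x^3 + 54*x^2 - 108*x + 81
which factors as (x - 3)^4. The eigenvalues (with algebraic multiplicities) are λ = 3 with multiplicity 4.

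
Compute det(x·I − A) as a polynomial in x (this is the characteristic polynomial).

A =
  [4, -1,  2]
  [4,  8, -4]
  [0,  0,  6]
x^3 - 18*x^2 + 108*x - 216

Expanding det(x·I − A) (e.g. by cofactor expansion or by noting that A is similar to its Jordan form J, which has the same characteristic polynomial as A) gives
  χ_A(x) = x^3 - 18*x^2 + 108*x - 216
which factors as (x - 6)^3. The eigenvalues (with algebraic multiplicities) are λ = 6 with multiplicity 3.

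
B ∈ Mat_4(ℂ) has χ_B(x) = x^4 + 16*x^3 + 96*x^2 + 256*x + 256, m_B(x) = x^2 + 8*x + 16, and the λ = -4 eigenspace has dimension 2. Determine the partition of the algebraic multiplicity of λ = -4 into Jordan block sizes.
Block sizes for λ = -4: [2, 2]

Step 1 — from the characteristic polynomial, algebraic multiplicity of λ = -4 is 4. From dim ker(B − (-4)·I) = 2, there are exactly 2 Jordan blocks for λ = -4.
Step 2 — from the minimal polynomial, the factor (x + 4)^2 tells us the largest block for λ = -4 has size 2.
Step 3 — with total size 4, 2 blocks, and largest block 2, the block sizes (in nonincreasing order) are [2, 2].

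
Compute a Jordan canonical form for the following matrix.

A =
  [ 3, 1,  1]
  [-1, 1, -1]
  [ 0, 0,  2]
J_2(2) ⊕ J_1(2)

The characteristic polynomial is
  det(x·I − A) = x^3 - 6*x^2 + 12*x - 8 = (x - 2)^3

Eigenvalues and multiplicities (the geometric multiplicity of λ is n − rank(A − λI), which equals the number of Jordan blocks for λ):
  λ = 2: algebraic multiplicity = 3, geometric multiplicity = 2

Determining the block sizes for each eigenvalue:
  λ = 2: 2 blocks summing to 3 forces exactly one block of size 2 and the rest size 1 → block sizes [2, 1]

Assembling the blocks gives a Jordan form
J =
  [2, 1, 0]
  [0, 2, 0]
  [0, 0, 2]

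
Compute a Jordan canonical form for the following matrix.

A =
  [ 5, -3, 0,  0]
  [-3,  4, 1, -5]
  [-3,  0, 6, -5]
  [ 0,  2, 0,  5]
J_3(5) ⊕ J_1(5)

The characteristic polynomial is
  det(x·I − A) = x^4 - 20*x^3 + 150*x^2 - 500*x + 625 = (x - 5)^4

Eigenvalues and multiplicities (the geometric multiplicity of λ is n − rank(A − λI), which equals the number of Jordan blocks for λ):
  λ = 5: algebraic multiplicity = 4, geometric multiplicity = 2

Determining the block sizes for each eigenvalue:
  λ = 5: with am = 4 and gm = 2, the partition is not yet determined (e.g. several partitions of 4 into 2 parts exist). Let N = A − (5)·I. Computing rank(N^1) = 2, rank(N^2) = 1, rank(N^3) = 0; the number of blocks of size ≥ j is rank(N^{j−1}) − rank(N^j), giving [2, 1, 1]. So we have 1 block(s) of size 3, 1 block(s) of size 1 → block sizes [3, 1]

Assembling the blocks gives a Jordan form
J =
  [5, 1, 0, 0]
  [0, 5, 1, 0]
  [0, 0, 5, 0]
  [0, 0, 0, 5]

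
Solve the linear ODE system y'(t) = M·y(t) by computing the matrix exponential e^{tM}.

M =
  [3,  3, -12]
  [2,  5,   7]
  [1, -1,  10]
e^{tM} =
  [3*t^2*exp(6*t)/2 - 3*t*exp(6*t) + exp(6*t), 3*t*exp(6*t), 9*t^2*exp(6*t)/2 - 12*t*exp(6*t)]
  [-t^2*exp(6*t)/2 + 2*t*exp(6*t), -t*exp(6*t) + exp(6*t), -3*t^2*exp(6*t)/2 + 7*t*exp(6*t)]
  [-t^2*exp(6*t)/2 + t*exp(6*t), -t*exp(6*t), -3*t^2*exp(6*t)/2 + 4*t*exp(6*t) + exp(6*t)]

Strategy: write M = P · J · P⁻¹ where J is a Jordan canonical form, so e^{tM} = P · e^{tJ} · P⁻¹, and e^{tJ} can be computed block-by-block.

M has Jordan form
J =
  [6, 1, 0]
  [0, 6, 1]
  [0, 0, 6]
(up to reordering of blocks).

Per-block formulas:
  For a 3×3 Jordan block J_3(6): exp(t · J_3(6)) = e^(6t)·(I + t·N + (t^2/2)·N^2), where N is the 3×3 nilpotent shift.

After assembling e^{tJ} and conjugating by P, we get:

e^{tM} =
  [3*t^2*exp(6*t)/2 - 3*t*exp(6*t) + exp(6*t), 3*t*exp(6*t), 9*t^2*exp(6*t)/2 - 12*t*exp(6*t)]
  [-t^2*exp(6*t)/2 + 2*t*exp(6*t), -t*exp(6*t) + exp(6*t), -3*t^2*exp(6*t)/2 + 7*t*exp(6*t)]
  [-t^2*exp(6*t)/2 + t*exp(6*t), -t*exp(6*t), -3*t^2*exp(6*t)/2 + 4*t*exp(6*t) + exp(6*t)]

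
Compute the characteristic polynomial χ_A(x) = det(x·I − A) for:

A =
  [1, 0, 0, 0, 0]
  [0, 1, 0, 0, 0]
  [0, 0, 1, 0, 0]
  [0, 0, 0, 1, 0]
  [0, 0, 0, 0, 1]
x^5 - 5*x^4 + 10*x^3 - 10*x^2 + 5*x - 1

Expanding det(x·I − A) (e.g. by cofactor expansion or by noting that A is similar to its Jordan form J, which has the same characteristic polynomial as A) gives
  χ_A(x) = x^5 - 5*x^4 + 10*x^3 - 10*x^2 + 5*x - 1
which factors as (x - 1)^5. The eigenvalues (with algebraic multiplicities) are λ = 1 with multiplicity 5.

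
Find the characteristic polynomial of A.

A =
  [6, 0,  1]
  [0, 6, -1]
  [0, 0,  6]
x^3 - 18*x^2 + 108*x - 216

Expanding det(x·I − A) (e.g. by cofactor expansion or by noting that A is similar to its Jordan form J, which has the same characteristic polynomial as A) gives
  χ_A(x) = x^3 - 18*x^2 + 108*x - 216
which factors as (x - 6)^3. The eigenvalues (with algebraic multiplicities) are λ = 6 with multiplicity 3.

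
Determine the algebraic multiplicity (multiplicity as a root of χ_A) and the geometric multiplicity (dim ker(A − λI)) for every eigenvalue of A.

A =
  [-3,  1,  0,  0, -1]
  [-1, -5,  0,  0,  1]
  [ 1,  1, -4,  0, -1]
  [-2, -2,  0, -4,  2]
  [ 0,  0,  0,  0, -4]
λ = -4: alg = 5, geom = 4

Step 1 — factor the characteristic polynomial to read off the algebraic multiplicities:
  χ_A(x) = (x + 4)^5

Step 2 — compute geometric multiplicities via the rank-nullity identity g(λ) = n − rank(A − λI):
  rank(A − (-4)·I) = 1, so dim ker(A − (-4)·I) = n − 1 = 4

Summary:
  λ = -4: algebraic multiplicity = 5, geometric multiplicity = 4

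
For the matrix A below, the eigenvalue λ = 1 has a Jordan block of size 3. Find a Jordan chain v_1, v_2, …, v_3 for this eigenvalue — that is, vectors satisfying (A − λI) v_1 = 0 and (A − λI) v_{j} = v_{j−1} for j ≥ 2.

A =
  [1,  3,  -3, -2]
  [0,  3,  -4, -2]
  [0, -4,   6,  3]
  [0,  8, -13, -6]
A Jordan chain for λ = 1 of length 3:
v_1 = (2, 4, -4, 12)ᵀ
v_2 = (3, 2, -4, 8)ᵀ
v_3 = (0, 1, 0, 0)ᵀ

Let N = A − (1)·I. We want v_3 with N^3 v_3 = 0 but N^2 v_3 ≠ 0; then v_{j-1} := N · v_j for j = 3, …, 2.

Pick v_3 = (0, 1, 0, 0)ᵀ.
Then v_2 = N · v_3 = (3, 2, -4, 8)ᵀ.
Then v_1 = N · v_2 = (2, 4, -4, 12)ᵀ.

Sanity check: (A − (1)·I) v_1 = (0, 0, 0, 0)ᵀ = 0. ✓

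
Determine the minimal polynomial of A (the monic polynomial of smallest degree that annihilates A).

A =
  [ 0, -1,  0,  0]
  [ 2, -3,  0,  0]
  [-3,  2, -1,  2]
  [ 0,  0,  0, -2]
x^3 + 4*x^2 + 5*x + 2

The characteristic polynomial is χ_A(x) = (x + 1)^2*(x + 2)^2, so the eigenvalues are known. The minimal polynomial is
  m_A(x) = Π_λ (x − λ)^{k_λ}
where k_λ is the size of the *largest* Jordan block for λ (equivalently, the smallest k with (A − λI)^k v = 0 for every generalised eigenvector v of λ).

  λ = -2: largest Jordan block has size 1, contributing (x + 2)
  λ = -1: largest Jordan block has size 2, contributing (x + 1)^2

So m_A(x) = (x + 1)^2*(x + 2) = x^3 + 4*x^2 + 5*x + 2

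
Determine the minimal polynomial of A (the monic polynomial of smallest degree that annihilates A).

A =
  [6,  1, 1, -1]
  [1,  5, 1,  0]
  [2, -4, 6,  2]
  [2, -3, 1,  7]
x^3 - 18*x^2 + 108*x - 216

The characteristic polynomial is χ_A(x) = (x - 6)^4, so the eigenvalues are known. The minimal polynomial is
  m_A(x) = Π_λ (x − λ)^{k_λ}
where k_λ is the size of the *largest* Jordan block for λ (equivalently, the smallest k with (A − λI)^k v = 0 for every generalised eigenvector v of λ).

  λ = 6: largest Jordan block has size 3, contributing (x − 6)^3

So m_A(x) = (x - 6)^3 = x^3 - 18*x^2 + 108*x - 216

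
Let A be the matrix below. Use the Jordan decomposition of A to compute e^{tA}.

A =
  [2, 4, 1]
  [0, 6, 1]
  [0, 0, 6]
e^{tA} =
  [exp(2*t), exp(6*t) - exp(2*t), t*exp(6*t)]
  [0, exp(6*t), t*exp(6*t)]
  [0, 0, exp(6*t)]

Strategy: write A = P · J · P⁻¹ where J is a Jordan canonical form, so e^{tA} = P · e^{tJ} · P⁻¹, and e^{tJ} can be computed block-by-block.

A has Jordan form
J =
  [2, 0, 0]
  [0, 6, 1]
  [0, 0, 6]
(up to reordering of blocks).

Per-block formulas:
  For a 2×2 Jordan block J_2(6): exp(t · J_2(6)) = e^(6t)·(I + t·N), where N is the 2×2 nilpotent shift.
  For a 1×1 block at λ = 2: exp(t · [2]) = [e^(2t)].

After assembling e^{tJ} and conjugating by P, we get:

e^{tA} =
  [exp(2*t), exp(6*t) - exp(2*t), t*exp(6*t)]
  [0, exp(6*t), t*exp(6*t)]
  [0, 0, exp(6*t)]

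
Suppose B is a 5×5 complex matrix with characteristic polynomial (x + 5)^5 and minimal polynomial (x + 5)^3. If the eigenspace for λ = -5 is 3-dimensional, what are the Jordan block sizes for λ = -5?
Block sizes for λ = -5: [3, 1, 1]

Step 1 — from the characteristic polynomial, algebraic multiplicity of λ = -5 is 5. From dim ker(B − (-5)·I) = 3, there are exactly 3 Jordan blocks for λ = -5.
Step 2 — from the minimal polynomial, the factor (x + 5)^3 tells us the largest block for λ = -5 has size 3.
Step 3 — with total size 5, 3 blocks, and largest block 3, the block sizes (in nonincreasing order) are [3, 1, 1].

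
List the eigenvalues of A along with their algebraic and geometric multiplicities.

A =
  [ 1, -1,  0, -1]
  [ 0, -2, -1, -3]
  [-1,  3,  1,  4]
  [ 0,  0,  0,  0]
λ = 0: alg = 4, geom = 2

Step 1 — factor the characteristic polynomial to read off the algebraic multiplicities:
  χ_A(x) = x^4

Step 2 — compute geometric multiplicities via the rank-nullity identity g(λ) = n − rank(A − λI):
  rank(A − (0)·I) = 2, so dim ker(A − (0)·I) = n − 2 = 2

Summary:
  λ = 0: algebraic multiplicity = 4, geometric multiplicity = 2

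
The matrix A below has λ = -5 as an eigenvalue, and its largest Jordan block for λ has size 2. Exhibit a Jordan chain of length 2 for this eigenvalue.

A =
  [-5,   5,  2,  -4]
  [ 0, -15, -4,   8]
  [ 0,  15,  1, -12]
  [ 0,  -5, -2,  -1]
A Jordan chain for λ = -5 of length 2:
v_1 = (5, -10, 15, -5)ᵀ
v_2 = (0, 1, 0, 0)ᵀ

Let N = A − (-5)·I. We want v_2 with N^2 v_2 = 0 but N^1 v_2 ≠ 0; then v_{j-1} := N · v_j for j = 2, …, 2.

Pick v_2 = (0, 1, 0, 0)ᵀ.
Then v_1 = N · v_2 = (5, -10, 15, -5)ᵀ.

Sanity check: (A − (-5)·I) v_1 = (0, 0, 0, 0)ᵀ = 0. ✓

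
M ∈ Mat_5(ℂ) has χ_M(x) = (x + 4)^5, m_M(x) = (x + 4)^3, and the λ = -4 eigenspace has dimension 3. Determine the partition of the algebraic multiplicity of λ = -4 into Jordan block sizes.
Block sizes for λ = -4: [3, 1, 1]

Step 1 — from the characteristic polynomial, algebraic multiplicity of λ = -4 is 5. From dim ker(M − (-4)·I) = 3, there are exactly 3 Jordan blocks for λ = -4.
Step 2 — from the minimal polynomial, the factor (x + 4)^3 tells us the largest block for λ = -4 has size 3.
Step 3 — with total size 5, 3 blocks, and largest block 3, the block sizes (in nonincreasing order) are [3, 1, 1].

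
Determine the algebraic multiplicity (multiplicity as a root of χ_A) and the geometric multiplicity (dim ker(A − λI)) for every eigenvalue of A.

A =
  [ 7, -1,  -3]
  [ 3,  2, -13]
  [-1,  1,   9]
λ = 6: alg = 3, geom = 1

Step 1 — factor the characteristic polynomial to read off the algebraic multiplicities:
  χ_A(x) = (x - 6)^3

Step 2 — compute geometric multiplicities via the rank-nullity identity g(λ) = n − rank(A − λI):
  rank(A − (6)·I) = 2, so dim ker(A − (6)·I) = n − 2 = 1

Summary:
  λ = 6: algebraic multiplicity = 3, geometric multiplicity = 1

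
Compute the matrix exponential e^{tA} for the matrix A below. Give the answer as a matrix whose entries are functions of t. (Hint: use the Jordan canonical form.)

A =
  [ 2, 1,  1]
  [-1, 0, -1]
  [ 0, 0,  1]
e^{tA} =
  [t*exp(t) + exp(t), t*exp(t), t*exp(t)]
  [-t*exp(t), -t*exp(t) + exp(t), -t*exp(t)]
  [0, 0, exp(t)]

Strategy: write A = P · J · P⁻¹ where J is a Jordan canonical form, so e^{tA} = P · e^{tJ} · P⁻¹, and e^{tJ} can be computed block-by-block.

A has Jordan form
J =
  [1, 1, 0]
  [0, 1, 0]
  [0, 0, 1]
(up to reordering of blocks).

Per-block formulas:
  For a 2×2 Jordan block J_2(1): exp(t · J_2(1)) = e^(1t)·(I + t·N), where N is the 2×2 nilpotent shift.
  For a 1×1 block at λ = 1: exp(t · [1]) = [e^(1t)].

After assembling e^{tJ} and conjugating by P, we get:

e^{tA} =
  [t*exp(t) + exp(t), t*exp(t), t*exp(t)]
  [-t*exp(t), -t*exp(t) + exp(t), -t*exp(t)]
  [0, 0, exp(t)]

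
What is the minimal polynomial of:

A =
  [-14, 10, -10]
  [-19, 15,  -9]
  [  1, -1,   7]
x^3 - 8*x^2 - 12*x + 144

The characteristic polynomial is χ_A(x) = (x - 6)^2*(x + 4), so the eigenvalues are known. The minimal polynomial is
  m_A(x) = Π_λ (x − λ)^{k_λ}
where k_λ is the size of the *largest* Jordan block for λ (equivalently, the smallest k with (A − λI)^k v = 0 for every generalised eigenvector v of λ).

  λ = -4: largest Jordan block has size 1, contributing (x + 4)
  λ = 6: largest Jordan block has size 2, contributing (x − 6)^2

So m_A(x) = (x - 6)^2*(x + 4) = x^3 - 8*x^2 - 12*x + 144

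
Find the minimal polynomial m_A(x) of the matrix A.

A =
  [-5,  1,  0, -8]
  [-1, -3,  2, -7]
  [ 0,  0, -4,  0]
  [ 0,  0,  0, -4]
x^3 + 12*x^2 + 48*x + 64

The characteristic polynomial is χ_A(x) = (x + 4)^4, so the eigenvalues are known. The minimal polynomial is
  m_A(x) = Π_λ (x − λ)^{k_λ}
where k_λ is the size of the *largest* Jordan block for λ (equivalently, the smallest k with (A − λI)^k v = 0 for every generalised eigenvector v of λ).

  λ = -4: largest Jordan block has size 3, contributing (x + 4)^3

So m_A(x) = (x + 4)^3 = x^3 + 12*x^2 + 48*x + 64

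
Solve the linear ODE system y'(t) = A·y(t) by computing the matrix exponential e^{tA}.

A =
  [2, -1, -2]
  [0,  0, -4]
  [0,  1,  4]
e^{tA} =
  [exp(2*t), -t*exp(2*t), -2*t*exp(2*t)]
  [0, -2*t*exp(2*t) + exp(2*t), -4*t*exp(2*t)]
  [0, t*exp(2*t), 2*t*exp(2*t) + exp(2*t)]

Strategy: write A = P · J · P⁻¹ where J is a Jordan canonical form, so e^{tA} = P · e^{tJ} · P⁻¹, and e^{tJ} can be computed block-by-block.

A has Jordan form
J =
  [2, 1, 0]
  [0, 2, 0]
  [0, 0, 2]
(up to reordering of blocks).

Per-block formulas:
  For a 2×2 Jordan block J_2(2): exp(t · J_2(2)) = e^(2t)·(I + t·N), where N is the 2×2 nilpotent shift.
  For a 1×1 block at λ = 2: exp(t · [2]) = [e^(2t)].

After assembling e^{tJ} and conjugating by P, we get:

e^{tA} =
  [exp(2*t), -t*exp(2*t), -2*t*exp(2*t)]
  [0, -2*t*exp(2*t) + exp(2*t), -4*t*exp(2*t)]
  [0, t*exp(2*t), 2*t*exp(2*t) + exp(2*t)]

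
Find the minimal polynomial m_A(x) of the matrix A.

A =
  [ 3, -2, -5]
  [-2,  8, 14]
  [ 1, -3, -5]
x^3 - 6*x^2 + 12*x - 8

The characteristic polynomial is χ_A(x) = (x - 2)^3, so the eigenvalues are known. The minimal polynomial is
  m_A(x) = Π_λ (x − λ)^{k_λ}
where k_λ is the size of the *largest* Jordan block for λ (equivalently, the smallest k with (A − λI)^k v = 0 for every generalised eigenvector v of λ).

  λ = 2: largest Jordan block has size 3, contributing (x − 2)^3

So m_A(x) = (x - 2)^3 = x^3 - 6*x^2 + 12*x - 8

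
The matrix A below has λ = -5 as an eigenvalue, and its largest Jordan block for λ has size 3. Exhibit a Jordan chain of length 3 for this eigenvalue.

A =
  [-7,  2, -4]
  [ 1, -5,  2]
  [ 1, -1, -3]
A Jordan chain for λ = -5 of length 3:
v_1 = (2, 0, -1)ᵀ
v_2 = (-2, 1, 1)ᵀ
v_3 = (1, 0, 0)ᵀ

Let N = A − (-5)·I. We want v_3 with N^3 v_3 = 0 but N^2 v_3 ≠ 0; then v_{j-1} := N · v_j for j = 3, …, 2.

Pick v_3 = (1, 0, 0)ᵀ.
Then v_2 = N · v_3 = (-2, 1, 1)ᵀ.
Then v_1 = N · v_2 = (2, 0, -1)ᵀ.

Sanity check: (A − (-5)·I) v_1 = (0, 0, 0)ᵀ = 0. ✓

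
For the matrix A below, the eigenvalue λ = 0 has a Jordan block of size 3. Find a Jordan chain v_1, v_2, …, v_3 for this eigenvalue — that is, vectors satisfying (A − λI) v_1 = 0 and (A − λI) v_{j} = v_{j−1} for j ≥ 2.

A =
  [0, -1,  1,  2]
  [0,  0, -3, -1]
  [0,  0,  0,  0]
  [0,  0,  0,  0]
A Jordan chain for λ = 0 of length 3:
v_1 = (3, 0, 0, 0)ᵀ
v_2 = (1, -3, 0, 0)ᵀ
v_3 = (0, 0, 1, 0)ᵀ

Let N = A − (0)·I. We want v_3 with N^3 v_3 = 0 but N^2 v_3 ≠ 0; then v_{j-1} := N · v_j for j = 3, …, 2.

Pick v_3 = (0, 0, 1, 0)ᵀ.
Then v_2 = N · v_3 = (1, -3, 0, 0)ᵀ.
Then v_1 = N · v_2 = (3, 0, 0, 0)ᵀ.

Sanity check: (A − (0)·I) v_1 = (0, 0, 0, 0)ᵀ = 0. ✓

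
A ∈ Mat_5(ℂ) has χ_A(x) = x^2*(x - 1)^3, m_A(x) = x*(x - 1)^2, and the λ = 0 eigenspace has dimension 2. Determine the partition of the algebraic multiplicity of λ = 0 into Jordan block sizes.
Block sizes for λ = 0: [1, 1]

Step 1 — from the characteristic polynomial, algebraic multiplicity of λ = 0 is 2. From dim ker(A − (0)·I) = 2, there are exactly 2 Jordan blocks for λ = 0.
Step 2 — from the minimal polynomial, the factor (x − 0) tells us the largest block for λ = 0 has size 1.
Step 3 — with total size 2, 2 blocks, and largest block 1, the block sizes (in nonincreasing order) are [1, 1].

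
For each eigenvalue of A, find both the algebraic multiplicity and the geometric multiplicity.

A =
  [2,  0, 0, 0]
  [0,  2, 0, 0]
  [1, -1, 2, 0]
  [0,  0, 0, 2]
λ = 2: alg = 4, geom = 3

Step 1 — factor the characteristic polynomial to read off the algebraic multiplicities:
  χ_A(x) = (x - 2)^4

Step 2 — compute geometric multiplicities via the rank-nullity identity g(λ) = n − rank(A − λI):
  rank(A − (2)·I) = 1, so dim ker(A − (2)·I) = n − 1 = 3

Summary:
  λ = 2: algebraic multiplicity = 4, geometric multiplicity = 3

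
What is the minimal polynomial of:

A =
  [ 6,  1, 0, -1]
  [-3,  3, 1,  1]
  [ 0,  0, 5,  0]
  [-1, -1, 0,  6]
x^3 - 15*x^2 + 75*x - 125

The characteristic polynomial is χ_A(x) = (x - 5)^4, so the eigenvalues are known. The minimal polynomial is
  m_A(x) = Π_λ (x − λ)^{k_λ}
where k_λ is the size of the *largest* Jordan block for λ (equivalently, the smallest k with (A − λI)^k v = 0 for every generalised eigenvector v of λ).

  λ = 5: largest Jordan block has size 3, contributing (x − 5)^3

So m_A(x) = (x - 5)^3 = x^3 - 15*x^2 + 75*x - 125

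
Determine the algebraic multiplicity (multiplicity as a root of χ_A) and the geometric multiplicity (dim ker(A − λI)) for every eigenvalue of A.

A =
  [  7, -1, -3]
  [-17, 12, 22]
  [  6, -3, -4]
λ = 5: alg = 3, geom = 1

Step 1 — factor the characteristic polynomial to read off the algebraic multiplicities:
  χ_A(x) = (x - 5)^3

Step 2 — compute geometric multiplicities via the rank-nullity identity g(λ) = n − rank(A − λI):
  rank(A − (5)·I) = 2, so dim ker(A − (5)·I) = n − 2 = 1

Summary:
  λ = 5: algebraic multiplicity = 3, geometric multiplicity = 1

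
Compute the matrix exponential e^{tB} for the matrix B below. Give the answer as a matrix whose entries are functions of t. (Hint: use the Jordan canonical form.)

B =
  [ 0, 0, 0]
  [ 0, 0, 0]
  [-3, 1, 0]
e^{tB} =
  [1, 0, 0]
  [0, 1, 0]
  [-3*t, t, 1]

Strategy: write B = P · J · P⁻¹ where J is a Jordan canonical form, so e^{tB} = P · e^{tJ} · P⁻¹, and e^{tJ} can be computed block-by-block.

B has Jordan form
J =
  [0, 1, 0]
  [0, 0, 0]
  [0, 0, 0]
(up to reordering of blocks).

Per-block formulas:
  For a 1×1 block at λ = 0: exp(t · [0]) = [e^(0t)].
  For a 2×2 Jordan block J_2(0): exp(t · J_2(0)) = e^(0t)·(I + t·N), where N is the 2×2 nilpotent shift.

After assembling e^{tJ} and conjugating by P, we get:

e^{tB} =
  [1, 0, 0]
  [0, 1, 0]
  [-3*t, t, 1]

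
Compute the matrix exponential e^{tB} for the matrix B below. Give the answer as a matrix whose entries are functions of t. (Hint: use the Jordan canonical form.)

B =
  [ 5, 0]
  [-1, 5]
e^{tB} =
  [exp(5*t), 0]
  [-t*exp(5*t), exp(5*t)]

Strategy: write B = P · J · P⁻¹ where J is a Jordan canonical form, so e^{tB} = P · e^{tJ} · P⁻¹, and e^{tJ} can be computed block-by-block.

B has Jordan form
J =
  [5, 1]
  [0, 5]
(up to reordering of blocks).

Per-block formulas:
  For a 2×2 Jordan block J_2(5): exp(t · J_2(5)) = e^(5t)·(I + t·N), where N is the 2×2 nilpotent shift.

After assembling e^{tJ} and conjugating by P, we get:

e^{tB} =
  [exp(5*t), 0]
  [-t*exp(5*t), exp(5*t)]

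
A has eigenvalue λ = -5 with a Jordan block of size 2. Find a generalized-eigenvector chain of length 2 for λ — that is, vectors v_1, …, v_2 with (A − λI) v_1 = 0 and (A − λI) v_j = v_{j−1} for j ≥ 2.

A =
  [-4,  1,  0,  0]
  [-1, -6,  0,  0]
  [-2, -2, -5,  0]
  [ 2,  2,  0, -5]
A Jordan chain for λ = -5 of length 2:
v_1 = (1, -1, -2, 2)ᵀ
v_2 = (1, 0, 0, 0)ᵀ

Let N = A − (-5)·I. We want v_2 with N^2 v_2 = 0 but N^1 v_2 ≠ 0; then v_{j-1} := N · v_j for j = 2, …, 2.

Pick v_2 = (1, 0, 0, 0)ᵀ.
Then v_1 = N · v_2 = (1, -1, -2, 2)ᵀ.

Sanity check: (A − (-5)·I) v_1 = (0, 0, 0, 0)ᵀ = 0. ✓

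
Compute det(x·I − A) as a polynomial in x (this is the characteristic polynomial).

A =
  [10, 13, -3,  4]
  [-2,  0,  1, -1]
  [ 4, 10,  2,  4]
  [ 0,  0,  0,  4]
x^4 - 16*x^3 + 96*x^2 - 256*x + 256

Expanding det(x·I − A) (e.g. by cofactor expansion or by noting that A is similar to its Jordan form J, which has the same characteristic polynomial as A) gives
  χ_A(x) = x^4 - 16*x^3 + 96*x^2 - 256*x + 256
which factors as (x - 4)^4. The eigenvalues (with algebraic multiplicities) are λ = 4 with multiplicity 4.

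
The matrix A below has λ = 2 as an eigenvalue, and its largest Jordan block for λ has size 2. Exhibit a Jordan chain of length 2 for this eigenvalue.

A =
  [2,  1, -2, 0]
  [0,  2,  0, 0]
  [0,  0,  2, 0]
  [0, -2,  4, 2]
A Jordan chain for λ = 2 of length 2:
v_1 = (1, 0, 0, -2)ᵀ
v_2 = (0, 1, 0, 0)ᵀ

Let N = A − (2)·I. We want v_2 with N^2 v_2 = 0 but N^1 v_2 ≠ 0; then v_{j-1} := N · v_j for j = 2, …, 2.

Pick v_2 = (0, 1, 0, 0)ᵀ.
Then v_1 = N · v_2 = (1, 0, 0, -2)ᵀ.

Sanity check: (A − (2)·I) v_1 = (0, 0, 0, 0)ᵀ = 0. ✓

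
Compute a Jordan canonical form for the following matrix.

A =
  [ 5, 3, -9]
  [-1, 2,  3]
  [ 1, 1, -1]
J_3(2)

The characteristic polynomial is
  det(x·I − A) = x^3 - 6*x^2 + 12*x - 8 = (x - 2)^3

Eigenvalues and multiplicities (the geometric multiplicity of λ is n − rank(A − λI), which equals the number of Jordan blocks for λ):
  λ = 2: algebraic multiplicity = 3, geometric multiplicity = 1

Determining the block sizes for each eigenvalue:
  λ = 2: one block (gm = 1), so the single block has size am = 3 → block sizes [3]

Assembling the blocks gives a Jordan form
J =
  [2, 1, 0]
  [0, 2, 1]
  [0, 0, 2]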